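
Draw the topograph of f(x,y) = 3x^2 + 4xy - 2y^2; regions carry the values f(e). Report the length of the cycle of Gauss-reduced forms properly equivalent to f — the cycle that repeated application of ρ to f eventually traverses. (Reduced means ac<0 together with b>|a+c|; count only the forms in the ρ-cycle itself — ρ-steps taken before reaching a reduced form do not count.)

D = 40, ⌊√D⌋ = 6
river: ρ → (-2,4,3)
river: ρ → (3,2,-3)
river: ρ → (-3,4,2)
river: ρ → (2,4,-3)
river: ρ → (-3,2,3)
river: ρ → (3,4,-2)
ρ-cycle length = 6 (tail of 0 descent steps not counted)

6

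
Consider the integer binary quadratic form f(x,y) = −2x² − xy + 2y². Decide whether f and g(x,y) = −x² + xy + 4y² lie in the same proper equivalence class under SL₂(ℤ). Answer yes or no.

D₁ = 17, D₂ = 17
river cycle of f (length 6): (2, 1, -2), (-2, 3, 1), (1, 3, -2), (-2, 1, 2), (2, 3, -1), (-1, 3, 2)
river cycle of g (length 6): (-1, 3, 2), (2, 1, -2), (-2, 3, 1), (1, 3, -2), (-2, 1, 2), (2, 3, -1)
cycles coincide ⇒ equivalent

yes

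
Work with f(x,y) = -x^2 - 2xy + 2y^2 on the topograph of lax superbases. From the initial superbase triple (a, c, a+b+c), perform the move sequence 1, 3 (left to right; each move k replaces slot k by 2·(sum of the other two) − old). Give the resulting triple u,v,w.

start (-1,2,-1) = (f(1,0),f(0,1),f(1,1))
replace slot 1: 2·(2+(-1)) − (-1) = 3 → (3,2,-1)
replace slot 3: 2·(3+2) − (-1) = 11 → (3,2,11)

3,2,11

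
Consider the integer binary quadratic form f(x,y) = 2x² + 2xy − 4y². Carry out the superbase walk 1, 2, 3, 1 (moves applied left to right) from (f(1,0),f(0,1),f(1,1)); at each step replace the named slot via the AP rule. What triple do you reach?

start (2,-4,0) = (f(1,0),f(0,1),f(1,1))
replace slot 1: 2·((-4)+0) − 2 = -10 → (-10,-4,0)
replace slot 2: 2·((-10)+0) − (-4) = -16 → (-10,-16,0)
replace slot 3: 2·((-10)+(-16)) − 0 = -52 → (-10,-16,-52)
replace slot 1: 2·((-16)+(-52)) − (-10) = -126 → (-126,-16,-52)

-126,-16,-52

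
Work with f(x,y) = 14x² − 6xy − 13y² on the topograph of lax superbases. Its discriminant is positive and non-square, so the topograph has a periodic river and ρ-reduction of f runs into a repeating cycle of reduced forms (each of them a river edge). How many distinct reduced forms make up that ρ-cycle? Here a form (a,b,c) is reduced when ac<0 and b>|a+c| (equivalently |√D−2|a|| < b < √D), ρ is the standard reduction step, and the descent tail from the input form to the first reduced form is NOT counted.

D = 764, ⌊√D⌋ = 27
descent: ρ → (-13,6,14)  [lands on river]
river: ρ → (14,22,-5)
river: ρ → (-5,18,22)
river: ρ → (22,26,-1)
river: ρ → (-1,26,22)
river: ρ → (22,18,-5)
river: ρ → (-5,22,14)
river: ρ → (14,6,-13)
river: ρ → (-13,20,7)
river: ρ → (7,22,-10)
river: ρ → (-10,18,11)
river: ρ → (11,26,-2)
river: ρ → (-2,26,11)
river: ρ → (11,18,-10)
river: ρ → (-10,22,7)
river: ρ → (7,20,-13)
ρ-cycle length = 16 (tail of 1 descent step not counted)

16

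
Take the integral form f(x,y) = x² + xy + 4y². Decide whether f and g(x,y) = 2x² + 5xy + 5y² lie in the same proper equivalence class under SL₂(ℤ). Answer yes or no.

D₁ = -15, D₂ = -15
f: reduced (well bottom): (1,1,4) with a≤c, −a<b≤a
g: translate: b→1 (≡5 mod 4), so (2,5,5)→(2,1,2)
g: reduced (well bottom): (2,1,2) with a≤c, −a<b≤a
reduced forms (1, 1, 4) vs (2, 1, 2) ⇒ inequivalent

no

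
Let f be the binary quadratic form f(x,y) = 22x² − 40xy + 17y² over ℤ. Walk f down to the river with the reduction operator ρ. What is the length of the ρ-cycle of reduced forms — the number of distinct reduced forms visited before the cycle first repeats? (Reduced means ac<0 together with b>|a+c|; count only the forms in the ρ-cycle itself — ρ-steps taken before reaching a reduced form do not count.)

D = 104, ⌊√D⌋ = 10
descent: ρ → (17,6,-1)
descent: ρ → (-1,10,1)  [lands on river]
river: ρ → (1,10,-1)
ρ-cycle length = 2 (tail of 2 descent steps not counted)

2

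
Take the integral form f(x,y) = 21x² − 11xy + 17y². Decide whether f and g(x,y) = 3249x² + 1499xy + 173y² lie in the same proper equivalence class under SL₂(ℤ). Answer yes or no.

D₁ = -1307, D₂ = -1307
f: flip: (21,-11,17)→(17,11,21)
f: reduced (well bottom): (17,11,21) with a≤c, −a<b≤a
g: flip: (3249,1499,173)→(173,-1499,3249)
g: translate: b→-115 (≡-1499 mod 346), so (173,-1499,3249)→(173,-115,21)
g: flip: (173,-115,21)→(21,115,173)
g: translate: b→-11 (≡115 mod 42), so (21,115,173)→(21,-11,17)
g: flip: (21,-11,17)→(17,11,21)
g: reduced (well bottom): (17,11,21) with a≤c, −a<b≤a
reduced forms (17, 11, 21) vs (17, 11, 21) ⇒ equivalent

yes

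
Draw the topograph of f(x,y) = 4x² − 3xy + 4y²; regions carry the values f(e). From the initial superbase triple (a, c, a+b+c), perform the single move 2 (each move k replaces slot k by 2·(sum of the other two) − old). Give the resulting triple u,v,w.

start (4,4,5) = (f(1,0),f(0,1),f(1,1))
replace slot 2: 2·(4+5) − 4 = 14 → (4,14,5)

4,14,5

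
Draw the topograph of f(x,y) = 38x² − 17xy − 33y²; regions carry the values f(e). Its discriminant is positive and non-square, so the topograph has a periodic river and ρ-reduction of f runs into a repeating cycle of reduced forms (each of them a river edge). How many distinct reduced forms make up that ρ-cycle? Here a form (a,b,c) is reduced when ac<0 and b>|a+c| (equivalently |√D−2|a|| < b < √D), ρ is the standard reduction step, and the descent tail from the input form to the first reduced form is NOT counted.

D = 5305, ⌊√D⌋ = 72
descent: ρ → (-33,17,38)  [lands on river]
river: ρ → (38,59,-12)
river: ρ → (-12,61,33)
river: ρ → (33,71,-2)
river: ρ → (-2,69,68)
river: ρ → (68,67,-3)
river: ρ → (-3,71,22)
river: ρ → (22,61,-18)
river: ρ → (-18,47,43)
river: ρ → (43,39,-22)
river: ρ → (-22,49,33)
river: ρ → (33,17,-38)
river: ρ → (-38,59,12)
river: ρ → (12,61,-33)
river: ρ → (-33,71,2)
river: ρ → (2,69,-68)
river: ρ → (-68,67,3)
river: ρ → (3,71,-22)
river: ρ → (-22,61,18)
river: ρ → (18,47,-43)
river: ρ → (-43,39,22)
river: ρ → (22,49,-33)
ρ-cycle length = 22 (tail of 1 descent step not counted)

22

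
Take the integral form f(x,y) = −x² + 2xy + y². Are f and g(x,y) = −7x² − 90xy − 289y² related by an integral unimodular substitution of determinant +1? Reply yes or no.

D₁ = 8, D₂ = 8
river cycle of f (length 2): (1, 2, -1), (-1, 2, 1)
river cycle of g (length 2): (-1, 2, 1), (1, 2, -1)
cycles coincide ⇒ equivalent

yes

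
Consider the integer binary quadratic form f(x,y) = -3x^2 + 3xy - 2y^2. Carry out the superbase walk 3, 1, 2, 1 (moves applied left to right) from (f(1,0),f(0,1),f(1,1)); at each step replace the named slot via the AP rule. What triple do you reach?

start (-3,-2,-2) = (f(1,0),f(0,1),f(1,1))
replace slot 3: 2·((-3)+(-2)) − (-2) = -8 → (-3,-2,-8)
replace slot 1: 2·((-2)+(-8)) − (-3) = -17 → (-17,-2,-8)
replace slot 2: 2·((-17)+(-8)) − (-2) = -48 → (-17,-48,-8)
replace slot 1: 2·((-48)+(-8)) − (-17) = -95 → (-95,-48,-8)

-95,-48,-8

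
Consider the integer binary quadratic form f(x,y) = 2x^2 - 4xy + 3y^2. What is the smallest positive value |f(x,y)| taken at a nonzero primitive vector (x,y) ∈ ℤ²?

translate: b→0 (≡-4 mod 4), so (2,-4,3)→(2,0,1)
flip: (2,0,1)→(1,0,2)
reduced (well bottom): (1,0,2) with a≤c, −a<b≤a
well minimum = a = 1

1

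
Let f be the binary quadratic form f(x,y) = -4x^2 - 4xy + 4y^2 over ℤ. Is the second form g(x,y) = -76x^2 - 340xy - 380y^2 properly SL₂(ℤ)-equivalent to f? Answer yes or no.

D₁ = 80, D₂ = 80
river cycle of f (length 2): (4, 4, -4), (-4, 4, 4)
river cycle of g (length 2): (-4, 4, 4), (4, 4, -4)
cycles coincide ⇒ equivalent

yes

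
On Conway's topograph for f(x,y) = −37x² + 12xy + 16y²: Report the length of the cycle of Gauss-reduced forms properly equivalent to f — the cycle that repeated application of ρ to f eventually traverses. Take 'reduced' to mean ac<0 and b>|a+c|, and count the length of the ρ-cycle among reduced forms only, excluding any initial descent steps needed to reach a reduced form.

D = 2512, ⌊√D⌋ = 50
descent: ρ → (16,20,-33)  [lands on river]
river: ρ → (-33,46,3)
river: ρ → (3,50,-1)
river: ρ → (-1,50,3)
river: ρ → (3,46,-33)
river: ρ → (-33,20,16)
river: ρ → (16,44,-9)
river: ρ → (-9,46,11)
river: ρ → (11,42,-17)
river: ρ → (-17,26,27)
river: ρ → (27,28,-16)
river: ρ → (-16,36,19)
river: ρ → (19,40,-12)
river: ρ → (-12,32,31)
river: ρ → (31,30,-13)
river: ρ → (-13,48,4)
river: ρ → (4,48,-13)
river: ρ → (-13,30,31)
river: ρ → (31,32,-12)
river: ρ → (-12,40,19)
river: ρ → (19,36,-16)
river: ρ → (-16,28,27)
river: ρ → (27,26,-17)
river: ρ → (-17,42,11)
river: ρ → (11,46,-9)
river: ρ → (-9,44,16)
ρ-cycle length = 26 (tail of 1 descent step not counted)

26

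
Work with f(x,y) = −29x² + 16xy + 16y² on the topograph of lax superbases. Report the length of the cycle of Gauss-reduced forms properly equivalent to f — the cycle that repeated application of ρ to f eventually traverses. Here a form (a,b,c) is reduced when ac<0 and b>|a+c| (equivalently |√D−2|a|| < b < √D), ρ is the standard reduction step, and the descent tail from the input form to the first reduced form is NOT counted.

D = 2112, ⌊√D⌋ = 45
river: ρ → (16,16,-29)
river: ρ → (-29,42,3)
river: ρ → (3,42,-29)
river: ρ → (-29,16,16)
ρ-cycle length = 4 (tail of 0 descent steps not counted)

4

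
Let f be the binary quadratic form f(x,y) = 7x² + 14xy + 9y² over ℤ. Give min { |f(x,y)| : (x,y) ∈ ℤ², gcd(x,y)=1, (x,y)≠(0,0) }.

translate: b→0 (≡14 mod 14), so (7,14,9)→(7,0,2)
flip: (7,0,2)→(2,0,7)
reduced (well bottom): (2,0,7) with a≤c, −a<b≤a
well minimum = a = 2

2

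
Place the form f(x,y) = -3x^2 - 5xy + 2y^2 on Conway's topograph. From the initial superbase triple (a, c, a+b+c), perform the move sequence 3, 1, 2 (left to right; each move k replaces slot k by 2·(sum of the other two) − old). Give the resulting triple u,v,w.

start (-3,2,-6) = (f(1,0),f(0,1),f(1,1))
replace slot 3: 2·((-3)+2) − (-6) = 4 → (-3,2,4)
replace slot 1: 2·(2+4) − (-3) = 15 → (15,2,4)
replace slot 2: 2·(15+4) − 2 = 36 → (15,36,4)

15,36,4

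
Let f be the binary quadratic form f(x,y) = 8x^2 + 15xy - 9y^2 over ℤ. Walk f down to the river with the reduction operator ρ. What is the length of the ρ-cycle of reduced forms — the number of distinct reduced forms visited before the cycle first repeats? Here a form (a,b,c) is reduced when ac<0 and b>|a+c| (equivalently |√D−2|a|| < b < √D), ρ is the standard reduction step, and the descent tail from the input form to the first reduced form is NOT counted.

D = 513, ⌊√D⌋ = 22
river: ρ → (-9,21,2)
river: ρ → (2,19,-19)
river: ρ → (-19,19,2)
river: ρ → (2,21,-9)
river: ρ → (-9,15,8)
river: ρ → (8,17,-7)
river: ρ → (-7,11,14)
river: ρ → (14,17,-4)
river: ρ → (-4,15,18)
river: ρ → (18,21,-1)
river: ρ → (-1,21,18)
river: ρ → (18,15,-4)
river: ρ → (-4,17,14)
river: ρ → (14,11,-7)
river: ρ → (-7,17,8)
river: ρ → (8,15,-9)
ρ-cycle length = 16 (tail of 0 descent steps not counted)

16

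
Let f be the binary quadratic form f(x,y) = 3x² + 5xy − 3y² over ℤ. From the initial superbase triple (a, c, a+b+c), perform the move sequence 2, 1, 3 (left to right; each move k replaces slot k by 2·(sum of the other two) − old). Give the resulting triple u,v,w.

start (3,-3,5) = (f(1,0),f(0,1),f(1,1))
replace slot 2: 2·(3+5) − (-3) = 19 → (3,19,5)
replace slot 1: 2·(19+5) − 3 = 45 → (45,19,5)
replace slot 3: 2·(45+19) − 5 = 123 → (45,19,123)

45,19,123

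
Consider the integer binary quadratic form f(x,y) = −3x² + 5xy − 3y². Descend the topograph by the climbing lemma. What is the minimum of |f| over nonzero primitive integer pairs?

translate: b→1 (≡-5 mod 6), so (3,-5,3)→(3,1,1)
flip: (3,1,1)→(1,-1,3)
translate: b→1 (≡-1 mod 2), so (1,-1,3)→(1,1,3)
reduced (well bottom): (1,1,3) with a≤c, −a<b≤a
well minimum |f| = |-1| = 1 (negative-definite)

1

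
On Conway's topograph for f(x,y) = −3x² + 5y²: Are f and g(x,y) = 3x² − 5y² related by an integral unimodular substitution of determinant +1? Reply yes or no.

D₁ = 60, D₂ = 60
river cycle of f (length 2): (-3, 6, 2), (2, 6, -3)
river cycle of g (length 2): (3, 6, -2), (-2, 6, 3)
cycles differ ⇒ inequivalent

no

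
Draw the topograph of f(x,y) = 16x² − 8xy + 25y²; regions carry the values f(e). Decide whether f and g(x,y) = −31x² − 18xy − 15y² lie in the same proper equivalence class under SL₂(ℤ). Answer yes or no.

D₁ = -1536, D₂ = -1536
f: reduced (well bottom): (16,-8,25) with a≤c, −a<b≤a
g is negative-definite; reduce −g:
−g: flip: (31,18,15)→(15,-18,31)
−g: translate: b→12 (≡-18 mod 30), so (15,-18,31)→(15,12,28)
−g: reduced (well bottom): (15,12,28) with a≤c, −a<b≤a
flip sign back: reduced form of g is (-15,-12,-28)
reduced forms (16, -8, 25) vs (-15, -12, -28) ⇒ inequivalent

no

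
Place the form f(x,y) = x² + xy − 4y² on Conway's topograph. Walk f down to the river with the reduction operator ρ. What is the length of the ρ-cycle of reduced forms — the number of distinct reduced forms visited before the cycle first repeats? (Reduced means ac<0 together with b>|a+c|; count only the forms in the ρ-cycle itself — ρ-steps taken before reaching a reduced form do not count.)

D = 17, ⌊√D⌋ = 4
descent: ρ → (-4,-1,1)
descent: ρ → (1,3,-2)  [lands on river]
river: ρ → (-2,1,2)
river: ρ → (2,3,-1)
river: ρ → (-1,3,2)
river: ρ → (2,1,-2)
river: ρ → (-2,3,1)
ρ-cycle length = 6 (tail of 2 descent steps not counted)

6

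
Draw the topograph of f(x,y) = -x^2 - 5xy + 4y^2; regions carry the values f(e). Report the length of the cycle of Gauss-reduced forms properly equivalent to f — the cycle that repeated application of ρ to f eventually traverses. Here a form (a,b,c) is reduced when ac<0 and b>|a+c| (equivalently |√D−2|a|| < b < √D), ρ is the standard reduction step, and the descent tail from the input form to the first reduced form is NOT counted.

D = 41, ⌊√D⌋ = 6
descent: ρ → (4,5,-1)  [lands on river]
river: ρ → (-1,5,4)
river: ρ → (4,3,-2)
river: ρ → (-2,5,2)
river: ρ → (2,3,-4)
river: ρ → (-4,5,1)
river: ρ → (1,5,-4)
river: ρ → (-4,3,2)
river: ρ → (2,5,-2)
river: ρ → (-2,3,4)
ρ-cycle length = 10 (tail of 1 descent step not counted)

10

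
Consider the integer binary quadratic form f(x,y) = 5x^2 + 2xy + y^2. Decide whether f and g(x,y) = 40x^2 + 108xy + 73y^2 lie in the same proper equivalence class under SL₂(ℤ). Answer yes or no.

D₁ = -16, D₂ = -16
f: flip: (5,2,1)→(1,-2,5)
f: translate: b→0 (≡-2 mod 2), so (1,-2,5)→(1,0,4)
f: reduced (well bottom): (1,0,4) with a≤c, −a<b≤a
g: translate: b→28 (≡108 mod 80), so (40,108,73)→(40,28,5)
g: flip: (40,28,5)→(5,-28,40)
g: translate: b→2 (≡-28 mod 10), so (5,-28,40)→(5,2,1)
g: flip: (5,2,1)→(1,-2,5)
g: translate: b→0 (≡-2 mod 2), so (1,-2,5)→(1,0,4)
g: reduced (well bottom): (1,0,4) with a≤c, −a<b≤a
reduced forms (1, 0, 4) vs (1, 0, 4) ⇒ equivalent

yes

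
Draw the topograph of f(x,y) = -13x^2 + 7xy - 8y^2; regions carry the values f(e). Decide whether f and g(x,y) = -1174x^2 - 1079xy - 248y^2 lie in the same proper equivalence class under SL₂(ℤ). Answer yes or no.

D₁ = -367, D₂ = -367
f is negative-definite; reduce −f:
−f: flip: (13,-7,8)→(8,7,13)
−f: reduced (well bottom): (8,7,13) with a≤c, −a<b≤a
flip sign back: reduced form of f is (-8,-7,-13)
g is negative-definite; reduce −g:
−g: flip: (1174,1079,248)→(248,-1079,1174)
−g: translate: b→-87 (≡-1079 mod 496), so (248,-1079,1174)→(248,-87,8)
−g: flip: (248,-87,8)→(8,87,248)
−g: translate: b→7 (≡87 mod 16), so (8,87,248)→(8,7,13)
−g: reduced (well bottom): (8,7,13) with a≤c, −a<b≤a
flip sign back: reduced form of g is (-8,-7,-13)
reduced forms (-8, -7, -13) vs (-8, -7, -13) ⇒ equivalent

yes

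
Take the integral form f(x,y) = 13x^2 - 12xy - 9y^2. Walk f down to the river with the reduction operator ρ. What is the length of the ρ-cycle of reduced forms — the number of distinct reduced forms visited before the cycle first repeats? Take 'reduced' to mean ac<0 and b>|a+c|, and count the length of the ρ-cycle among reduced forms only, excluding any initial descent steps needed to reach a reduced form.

D = 612, ⌊√D⌋ = 24
descent: ρ → (-9,12,13)  [lands on river]
river: ρ → (13,14,-8)
river: ρ → (-8,18,9)
river: ρ → (9,18,-8)
river: ρ → (-8,14,13)
river: ρ → (13,12,-9)
river: ρ → (-9,24,1)
river: ρ → (1,24,-9)
ρ-cycle length = 8 (tail of 1 descent step not counted)

8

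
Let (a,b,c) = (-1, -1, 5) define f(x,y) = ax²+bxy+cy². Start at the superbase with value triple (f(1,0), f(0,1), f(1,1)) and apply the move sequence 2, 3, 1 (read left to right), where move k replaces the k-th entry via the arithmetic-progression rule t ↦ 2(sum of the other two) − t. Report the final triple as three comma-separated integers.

start (-1,5,3) = (f(1,0),f(0,1),f(1,1))
replace slot 2: 2·((-1)+3) − 5 = -1 → (-1,-1,3)
replace slot 3: 2·((-1)+(-1)) − 3 = -7 → (-1,-1,-7)
replace slot 1: 2·((-1)+(-7)) − (-1) = -15 → (-15,-1,-7)

-15,-1,-7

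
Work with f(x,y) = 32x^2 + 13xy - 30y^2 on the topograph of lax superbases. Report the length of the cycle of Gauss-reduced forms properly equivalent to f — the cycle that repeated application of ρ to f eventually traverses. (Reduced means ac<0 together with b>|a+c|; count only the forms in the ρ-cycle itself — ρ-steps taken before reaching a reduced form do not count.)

D = 4009, ⌊√D⌋ = 63
river: ρ → (-30,47,15)
river: ρ → (15,43,-36)
river: ρ → (-36,29,22)
river: ρ → (22,59,-6)
river: ρ → (-6,61,12)
river: ρ → (12,59,-11)
river: ρ → (-11,51,32)
river: ρ → (32,13,-30)
ρ-cycle length = 8 (tail of 0 descent steps not counted)

8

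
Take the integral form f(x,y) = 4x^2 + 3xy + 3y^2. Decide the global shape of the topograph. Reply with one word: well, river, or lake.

D = b²−4ac = 3² − 4·4·3 = -39
D < 0 ⇒ definite ⇒ every region one sign ⇒ single well

well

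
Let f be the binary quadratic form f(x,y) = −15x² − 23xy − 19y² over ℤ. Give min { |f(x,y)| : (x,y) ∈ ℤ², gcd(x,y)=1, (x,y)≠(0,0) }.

translate: b→-7 (≡23 mod 30), so (15,23,19)→(15,-7,11)
flip: (15,-7,11)→(11,7,15)
reduced (well bottom): (11,7,15) with a≤c, −a<b≤a
well minimum |f| = |-11| = 11 (negative-definite)

11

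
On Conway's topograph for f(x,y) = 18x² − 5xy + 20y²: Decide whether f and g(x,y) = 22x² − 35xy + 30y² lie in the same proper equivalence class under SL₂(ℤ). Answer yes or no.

D₁ = -1415, D₂ = -1415
f: reduced (well bottom): (18,-5,20) with a≤c, −a<b≤a
g: translate: b→9 (≡-35 mod 44), so (22,-35,30)→(22,9,17)
g: flip: (22,9,17)→(17,-9,22)
g: reduced (well bottom): (17,-9,22) with a≤c, −a<b≤a
reduced forms (18, -5, 20) vs (17, -9, 22) ⇒ inequivalent

no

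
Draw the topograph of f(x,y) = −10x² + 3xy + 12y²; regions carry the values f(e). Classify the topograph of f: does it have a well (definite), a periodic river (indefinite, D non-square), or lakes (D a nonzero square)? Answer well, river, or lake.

D = b²−4ac = 3² − 4·(-10)·12 = 489
D > 0 non-square ⇒ indefinite ⇒ periodic river

river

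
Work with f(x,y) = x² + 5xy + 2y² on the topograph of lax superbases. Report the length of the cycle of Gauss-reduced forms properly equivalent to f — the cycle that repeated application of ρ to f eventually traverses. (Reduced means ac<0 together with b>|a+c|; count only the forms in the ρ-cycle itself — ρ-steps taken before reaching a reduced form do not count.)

D = 17, ⌊√D⌋ = 4
descent: ρ → (2,3,-1)  [lands on river]
river: ρ → (-1,3,2)
river: ρ → (2,1,-2)
river: ρ → (-2,3,1)
river: ρ → (1,3,-2)
river: ρ → (-2,1,2)
ρ-cycle length = 6 (tail of 1 descent step not counted)

6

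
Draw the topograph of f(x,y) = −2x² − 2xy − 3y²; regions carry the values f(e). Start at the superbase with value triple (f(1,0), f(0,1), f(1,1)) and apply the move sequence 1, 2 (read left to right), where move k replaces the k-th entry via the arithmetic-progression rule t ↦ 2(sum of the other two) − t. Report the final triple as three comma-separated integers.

start (-2,-3,-7) = (f(1,0),f(0,1),f(1,1))
replace slot 1: 2·((-3)+(-7)) − (-2) = -18 → (-18,-3,-7)
replace slot 2: 2·((-18)+(-7)) − (-3) = -47 → (-18,-47,-7)

-18,-47,-7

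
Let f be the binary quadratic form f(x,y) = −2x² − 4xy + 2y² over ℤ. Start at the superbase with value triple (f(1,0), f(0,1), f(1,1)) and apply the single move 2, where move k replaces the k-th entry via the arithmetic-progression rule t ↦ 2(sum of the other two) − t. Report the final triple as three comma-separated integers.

start (-2,2,-4) = (f(1,0),f(0,1),f(1,1))
replace slot 2: 2·((-2)+(-4)) − 2 = -14 → (-2,-14,-4)

-2,-14,-4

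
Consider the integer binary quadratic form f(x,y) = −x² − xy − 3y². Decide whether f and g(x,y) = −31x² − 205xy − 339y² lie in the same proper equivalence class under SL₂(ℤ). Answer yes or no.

D₁ = -11, D₂ = -11
f is negative-definite; reduce −f:
−f: reduced (well bottom): (1,1,3) with a≤c, −a<b≤a
flip sign back: reduced form of f is (-1,-1,-3)
g is negative-definite; reduce −g:
−g: translate: b→19 (≡205 mod 62), so (31,205,339)→(31,19,3)
−g: flip: (31,19,3)→(3,-19,31)
−g: translate: b→-1 (≡-19 mod 6), so (3,-19,31)→(3,-1,1)
−g: flip: (3,-1,1)→(1,1,3)
−g: reduced (well bottom): (1,1,3) with a≤c, −a<b≤a
flip sign back: reduced form of g is (-1,-1,-3)
reduced forms (-1, -1, -3) vs (-1, -1, -3) ⇒ equivalent

yes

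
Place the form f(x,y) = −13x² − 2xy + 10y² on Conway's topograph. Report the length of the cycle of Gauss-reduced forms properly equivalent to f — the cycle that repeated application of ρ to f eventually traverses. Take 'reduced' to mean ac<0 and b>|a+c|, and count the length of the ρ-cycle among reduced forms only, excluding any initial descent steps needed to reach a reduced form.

D = 524, ⌊√D⌋ = 22
descent: ρ → (10,22,-1)  [lands on river]
river: ρ → (-1,22,10)
river: ρ → (10,18,-5)
river: ρ → (-5,22,2)
river: ρ → (2,22,-5)
river: ρ → (-5,18,10)
ρ-cycle length = 6 (tail of 1 descent step not counted)

6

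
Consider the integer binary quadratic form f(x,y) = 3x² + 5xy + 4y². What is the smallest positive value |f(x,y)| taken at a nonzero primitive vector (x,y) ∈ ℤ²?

translate: b→-1 (≡5 mod 6), so (3,5,4)→(3,-1,2)
flip: (3,-1,2)→(2,1,3)
reduced (well bottom): (2,1,3) with a≤c, −a<b≤a
well minimum = a = 2

2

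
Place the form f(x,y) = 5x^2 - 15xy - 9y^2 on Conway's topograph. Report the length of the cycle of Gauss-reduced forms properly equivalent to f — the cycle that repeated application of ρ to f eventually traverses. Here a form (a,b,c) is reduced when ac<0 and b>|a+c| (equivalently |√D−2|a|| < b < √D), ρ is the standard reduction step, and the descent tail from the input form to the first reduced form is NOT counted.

D = 405, ⌊√D⌋ = 20
descent: ρ → (-9,15,5)  [lands on river]
river: ρ → (5,15,-9)
river: ρ → (-9,3,11)
river: ρ → (11,19,-1)
river: ρ → (-1,19,11)
river: ρ → (11,3,-9)
ρ-cycle length = 6 (tail of 1 descent step not counted)

6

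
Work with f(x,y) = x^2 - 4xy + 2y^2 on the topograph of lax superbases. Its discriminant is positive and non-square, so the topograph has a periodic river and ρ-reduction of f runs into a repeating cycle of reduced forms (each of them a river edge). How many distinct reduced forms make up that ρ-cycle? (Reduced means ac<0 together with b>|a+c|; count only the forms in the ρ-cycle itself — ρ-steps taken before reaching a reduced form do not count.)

D = 8, ⌊√D⌋ = 2
descent: ρ → (2,0,-1)
descent: ρ → (-1,2,1)  [lands on river]
river: ρ → (1,2,-1)
ρ-cycle length = 2 (tail of 2 descent steps not counted)

2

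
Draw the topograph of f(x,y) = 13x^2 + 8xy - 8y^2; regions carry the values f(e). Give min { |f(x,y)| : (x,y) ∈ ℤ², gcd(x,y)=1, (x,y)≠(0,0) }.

river: ρ → (-8,8,13)
river: ρ → (13,18,-3)
river: ρ → (-3,18,13)
river: ρ → (13,8,-8)
closes: descent 0, river 4
min |a| on river = 3

3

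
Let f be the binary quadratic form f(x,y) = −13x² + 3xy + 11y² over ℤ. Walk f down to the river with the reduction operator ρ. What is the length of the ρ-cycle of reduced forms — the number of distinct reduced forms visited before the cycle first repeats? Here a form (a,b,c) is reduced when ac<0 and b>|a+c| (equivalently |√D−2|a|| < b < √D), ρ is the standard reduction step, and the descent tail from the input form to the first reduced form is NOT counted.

D = 581, ⌊√D⌋ = 24
river: ρ → (11,19,-5)
river: ρ → (-5,21,7)
river: ρ → (7,21,-5)
river: ρ → (-5,19,11)
river: ρ → (11,3,-13)
river: ρ → (-13,23,1)
river: ρ → (1,23,-13)
river: ρ → (-13,3,11)
ρ-cycle length = 8 (tail of 0 descent steps not counted)

8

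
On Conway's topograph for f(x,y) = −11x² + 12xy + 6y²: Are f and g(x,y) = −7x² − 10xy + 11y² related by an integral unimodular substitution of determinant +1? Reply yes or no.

D₁ = 408, D₂ = 408
river cycle of f (length 6): (6, 12, -11), (-11, 10, 7), (7, 18, -3), (-3, 18, 7), (7, 10, -11), (-11, 12, 6)
river cycle of g (length 6): (11, 10, -7), (-7, 18, 3), (3, 18, -7), (-7, 10, 11), (11, 12, -6), (-6, 12, 11)
cycles differ ⇒ inequivalent

no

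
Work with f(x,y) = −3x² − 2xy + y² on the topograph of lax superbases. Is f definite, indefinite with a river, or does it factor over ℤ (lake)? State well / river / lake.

D = b²−4ac = (-2)² − 4·(-3)·1 = 16
D = 4² is a perfect square ⇒ form factors over ℤ ⇒ lakes

lake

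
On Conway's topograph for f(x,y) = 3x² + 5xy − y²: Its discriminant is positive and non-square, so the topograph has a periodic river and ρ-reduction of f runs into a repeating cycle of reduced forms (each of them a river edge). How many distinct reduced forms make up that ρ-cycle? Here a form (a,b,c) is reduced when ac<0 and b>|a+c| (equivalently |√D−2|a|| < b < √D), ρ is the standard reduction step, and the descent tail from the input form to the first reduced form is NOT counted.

D = 37, ⌊√D⌋ = 6
river: ρ → (-1,5,3)
river: ρ → (3,1,-3)
river: ρ → (-3,5,1)
river: ρ → (1,5,-3)
river: ρ → (-3,1,3)
river: ρ → (3,5,-1)
ρ-cycle length = 6 (tail of 0 descent steps not counted)

6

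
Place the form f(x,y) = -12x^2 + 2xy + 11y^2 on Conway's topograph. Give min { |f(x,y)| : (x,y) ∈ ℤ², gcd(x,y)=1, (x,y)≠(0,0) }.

river: ρ → (11,20,-3)
river: ρ → (-3,22,4)
river: ρ → (4,18,-13)
river: ρ → (-13,8,9)
river: ρ → (9,10,-12)
river: ρ → (-12,14,7)
river: ρ → (7,14,-12)
river: ρ → (-12,10,9)
river: ρ → (9,8,-13)
river: ρ → (-13,18,4)
river: ρ → (4,22,-3)
river: ρ → (-3,20,11)
river: ρ → (11,2,-12)
river: ρ → (-12,22,1)
river: ρ → (1,22,-12)
river: ρ → (-12,2,11)
closes: descent 0, river 16
min |a| on river = 1

1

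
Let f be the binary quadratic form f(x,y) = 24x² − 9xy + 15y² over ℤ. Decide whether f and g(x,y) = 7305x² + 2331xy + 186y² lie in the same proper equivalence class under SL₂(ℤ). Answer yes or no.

D₁ = -1359, D₂ = -1359
f: flip: (24,-9,15)→(15,9,24)
f: reduced (well bottom): (15,9,24) with a≤c, −a<b≤a
g: flip: (7305,2331,186)→(186,-2331,7305)
g: translate: b→-99 (≡-2331 mod 372), so (186,-2331,7305)→(186,-99,15)
g: flip: (186,-99,15)→(15,99,186)
g: translate: b→9 (≡99 mod 30), so (15,99,186)→(15,9,24)
g: reduced (well bottom): (15,9,24) with a≤c, −a<b≤a
reduced forms (15, 9, 24) vs (15, 9, 24) ⇒ equivalent

yes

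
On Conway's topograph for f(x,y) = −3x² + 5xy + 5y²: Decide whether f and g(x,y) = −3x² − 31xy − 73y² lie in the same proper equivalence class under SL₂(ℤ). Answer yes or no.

D₁ = 85, D₂ = 85
river cycle of f (length 6): (5, 5, -3), (-3, 7, 3), (3, 5, -5), (-5, 5, 3), (3, 7, -3), (-3, 5, 5)
river cycle of g (length 6): (-3, 5, 5), (5, 5, -3), (-3, 7, 3), (3, 5, -5), (-5, 5, 3), (3, 7, -3)
cycles coincide ⇒ equivalent

yes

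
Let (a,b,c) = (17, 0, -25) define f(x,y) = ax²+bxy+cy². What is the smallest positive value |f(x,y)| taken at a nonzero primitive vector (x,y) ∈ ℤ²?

descent: ρ → (-25,0,17)
descent: ρ → (17,34,-8)  [lands on river]
river: ρ → (-8,30,25)
river: ρ → (25,20,-13)
river: ρ → (-13,32,13)
river: ρ → (13,20,-25)
river: ρ → (-25,30,8)
river: ρ → (8,34,-17)
river: ρ → (-17,34,8)
river: ρ → (8,30,-25)
river: ρ → (-25,20,13)
river: ρ → (13,32,-13)
river: ρ → (-13,20,25)
river: ρ → (25,30,-8)
river: ρ → (-8,34,17)
closes: descent 2, river 14
min |a| on river = 8

8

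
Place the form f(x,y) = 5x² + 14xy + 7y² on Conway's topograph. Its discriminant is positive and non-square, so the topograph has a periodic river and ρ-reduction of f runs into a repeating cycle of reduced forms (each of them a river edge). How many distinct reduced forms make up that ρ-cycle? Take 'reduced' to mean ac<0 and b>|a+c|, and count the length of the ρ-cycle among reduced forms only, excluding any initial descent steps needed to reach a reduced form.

D = 56, ⌊√D⌋ = 7
descent: ρ → (7,0,-2)
descent: ρ → (-2,4,5)  [lands on river]
river: ρ → (5,6,-1)
river: ρ → (-1,6,5)
river: ρ → (5,4,-2)
ρ-cycle length = 4 (tail of 2 descent steps not counted)

4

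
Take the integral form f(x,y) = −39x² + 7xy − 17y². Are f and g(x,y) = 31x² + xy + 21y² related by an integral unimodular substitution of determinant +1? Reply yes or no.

D₁ = -2603, D₂ = -2603
f is negative-definite; reduce −f:
−f: flip: (39,-7,17)→(17,7,39)
−f: reduced (well bottom): (17,7,39) with a≤c, −a<b≤a
flip sign back: reduced form of f is (-17,-7,-39)
g: flip: (31,1,21)→(21,-1,31)
g: reduced (well bottom): (21,-1,31) with a≤c, −a<b≤a
reduced forms (-17, -7, -39) vs (21, -1, 31) ⇒ inequivalent

no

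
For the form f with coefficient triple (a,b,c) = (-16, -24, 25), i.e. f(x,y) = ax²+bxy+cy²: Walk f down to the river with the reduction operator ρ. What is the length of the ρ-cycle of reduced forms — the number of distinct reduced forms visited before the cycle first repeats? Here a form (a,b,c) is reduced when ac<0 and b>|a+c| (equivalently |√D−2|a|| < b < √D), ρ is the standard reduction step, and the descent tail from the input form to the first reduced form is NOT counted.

D = 2176, ⌊√D⌋ = 46
descent: ρ → (25,24,-16)  [lands on river]
river: ρ → (-16,40,9)
river: ρ → (9,32,-32)
river: ρ → (-32,32,9)
river: ρ → (9,40,-16)
river: ρ → (-16,24,25)
river: ρ → (25,26,-15)
river: ρ → (-15,34,17)
river: ρ → (17,34,-15)
river: ρ → (-15,26,25)
ρ-cycle length = 10 (tail of 1 descent step not counted)

10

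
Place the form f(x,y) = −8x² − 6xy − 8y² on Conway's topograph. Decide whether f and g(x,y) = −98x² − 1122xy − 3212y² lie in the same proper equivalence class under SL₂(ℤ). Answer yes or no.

D₁ = -220, D₂ = -220
f is negative-definite; reduce −f:
−f: reduced (well bottom): (8,6,8) with a≤c, −a<b≤a
flip sign back: reduced form of f is (-8,-6,-8)
g is negative-definite; reduce −g:
−g: translate: b→-54 (≡1122 mod 196), so (98,1122,3212)→(98,-54,8)
−g: flip: (98,-54,8)→(8,54,98)
−g: translate: b→6 (≡54 mod 16), so (8,54,98)→(8,6,8)
−g: reduced (well bottom): (8,6,8) with a≤c, −a<b≤a
flip sign back: reduced form of g is (-8,-6,-8)
reduced forms (-8, -6, -8) vs (-8, -6, -8) ⇒ equivalent

yes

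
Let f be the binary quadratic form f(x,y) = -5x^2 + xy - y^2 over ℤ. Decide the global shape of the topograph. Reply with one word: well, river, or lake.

D = b²−4ac = 1² − 4·(-5)·(-1) = -19
D < 0 ⇒ definite ⇒ every region one sign ⇒ single well

well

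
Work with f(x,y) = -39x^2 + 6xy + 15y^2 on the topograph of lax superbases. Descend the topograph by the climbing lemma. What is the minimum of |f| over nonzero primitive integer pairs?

descent: ρ → (15,24,-30)  [lands on river]
river: ρ → (-30,36,9)
river: ρ → (9,36,-30)
river: ρ → (-30,24,15)
river: ρ → (15,36,-18)
river: ρ → (-18,36,15)
closes: descent 1, river 6
min |a| on river = 9

9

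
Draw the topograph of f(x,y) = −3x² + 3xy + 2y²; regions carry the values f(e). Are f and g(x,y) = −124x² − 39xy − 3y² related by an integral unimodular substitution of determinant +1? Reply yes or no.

D₁ = 33, D₂ = 33
river cycle of f (length 4): (2, 5, -1), (-1, 5, 2), (2, 3, -3), (-3, 3, 2)
river cycle of g (length 4): (-3, 3, 2), (2, 5, -1), (-1, 5, 2), (2, 3, -3)
cycles coincide ⇒ equivalent

yes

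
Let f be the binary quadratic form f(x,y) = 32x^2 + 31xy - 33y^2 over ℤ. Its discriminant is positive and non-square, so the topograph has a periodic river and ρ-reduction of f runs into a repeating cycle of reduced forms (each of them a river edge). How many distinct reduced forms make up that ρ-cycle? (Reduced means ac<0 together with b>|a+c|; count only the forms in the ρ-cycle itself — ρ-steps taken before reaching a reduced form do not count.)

D = 5185, ⌊√D⌋ = 72
river: ρ → (-33,35,30)
river: ρ → (30,25,-38)
river: ρ → (-38,51,17)
river: ρ → (17,51,-38)
river: ρ → (-38,25,30)
river: ρ → (30,35,-33)
river: ρ → (-33,31,32)
river: ρ → (32,33,-32)
river: ρ → (-32,31,33)
river: ρ → (33,35,-30)
river: ρ → (-30,25,38)
river: ρ → (38,51,-17)
river: ρ → (-17,51,38)
river: ρ → (38,25,-30)
river: ρ → (-30,35,33)
river: ρ → (33,31,-32)
river: ρ → (-32,33,32)
river: ρ → (32,31,-33)
ρ-cycle length = 18 (tail of 0 descent steps not counted)

18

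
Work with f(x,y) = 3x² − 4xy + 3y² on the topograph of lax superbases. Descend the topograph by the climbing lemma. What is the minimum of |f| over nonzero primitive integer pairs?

translate: b→2 (≡-4 mod 6), so (3,-4,3)→(3,2,2)
flip: (3,2,2)→(2,-2,3)
translate: b→2 (≡-2 mod 4), so (2,-2,3)→(2,2,3)
reduced (well bottom): (2,2,3) with a≤c, −a<b≤a
well minimum = a = 2

2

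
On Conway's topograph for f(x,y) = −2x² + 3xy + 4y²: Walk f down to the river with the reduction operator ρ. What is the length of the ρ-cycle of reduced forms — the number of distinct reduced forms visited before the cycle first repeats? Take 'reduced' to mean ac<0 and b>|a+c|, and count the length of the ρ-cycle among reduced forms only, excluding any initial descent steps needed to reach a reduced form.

D = 41, ⌊√D⌋ = 6
river: ρ → (4,5,-1)
river: ρ → (-1,5,4)
river: ρ → (4,3,-2)
river: ρ → (-2,5,2)
river: ρ → (2,3,-4)
river: ρ → (-4,5,1)
river: ρ → (1,5,-4)
river: ρ → (-4,3,2)
river: ρ → (2,5,-2)
river: ρ → (-2,3,4)
ρ-cycle length = 10 (tail of 0 descent steps not counted)

10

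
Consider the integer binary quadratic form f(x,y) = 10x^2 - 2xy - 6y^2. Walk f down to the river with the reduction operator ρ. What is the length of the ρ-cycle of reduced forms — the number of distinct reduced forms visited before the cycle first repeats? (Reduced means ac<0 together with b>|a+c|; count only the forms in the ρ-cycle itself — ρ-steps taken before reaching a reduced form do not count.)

D = 244, ⌊√D⌋ = 15
descent: ρ → (-6,14,2)  [lands on river]
river: ρ → (2,14,-6)
river: ρ → (-6,10,6)
river: ρ → (6,14,-2)
river: ρ → (-2,14,6)
river: ρ → (6,10,-6)
ρ-cycle length = 6 (tail of 1 descent step not counted)

6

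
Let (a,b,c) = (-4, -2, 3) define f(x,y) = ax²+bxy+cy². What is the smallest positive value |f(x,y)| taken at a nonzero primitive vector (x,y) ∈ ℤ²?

descent: ρ → (3,2,-4)  [lands on river]
river: ρ → (-4,6,1)
river: ρ → (1,6,-4)
river: ρ → (-4,2,3)
river: ρ → (3,4,-3)
river: ρ → (-3,2,4)
river: ρ → (4,6,-1)
river: ρ → (-1,6,4)
river: ρ → (4,2,-3)
river: ρ → (-3,4,3)
closes: descent 1, river 10
min |a| on river = 1

1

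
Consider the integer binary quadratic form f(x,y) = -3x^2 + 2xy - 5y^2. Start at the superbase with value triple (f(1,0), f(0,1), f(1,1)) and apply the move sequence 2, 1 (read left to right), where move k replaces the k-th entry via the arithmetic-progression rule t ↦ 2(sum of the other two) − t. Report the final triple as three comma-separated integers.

start (-3,-5,-6) = (f(1,0),f(0,1),f(1,1))
replace slot 2: 2·((-3)+(-6)) − (-5) = -13 → (-3,-13,-6)
replace slot 1: 2·((-13)+(-6)) − (-3) = -35 → (-35,-13,-6)

-35,-13,-6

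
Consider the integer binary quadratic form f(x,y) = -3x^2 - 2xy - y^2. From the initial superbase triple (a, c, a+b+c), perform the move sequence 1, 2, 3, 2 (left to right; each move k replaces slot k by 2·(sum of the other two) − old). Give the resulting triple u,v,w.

start (-3,-1,-6) = (f(1,0),f(0,1),f(1,1))
replace slot 1: 2·((-1)+(-6)) − (-3) = -11 → (-11,-1,-6)
replace slot 2: 2·((-11)+(-6)) − (-1) = -33 → (-11,-33,-6)
replace slot 3: 2·((-11)+(-33)) − (-6) = -82 → (-11,-33,-82)
replace slot 2: 2·((-11)+(-82)) − (-33) = -153 → (-11,-153,-82)

-11,-153,-82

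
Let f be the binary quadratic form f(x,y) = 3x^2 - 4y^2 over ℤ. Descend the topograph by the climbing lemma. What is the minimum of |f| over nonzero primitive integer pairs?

descent: ρ → (-4,0,3)
descent: ρ → (3,6,-1)  [lands on river]
river: ρ → (-1,6,3)
closes: descent 2, river 2
min |a| on river = 1

1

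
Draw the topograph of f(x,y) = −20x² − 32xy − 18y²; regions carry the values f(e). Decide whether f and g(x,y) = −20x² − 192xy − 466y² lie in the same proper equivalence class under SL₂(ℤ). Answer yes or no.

D₁ = -416, D₂ = -416
f is negative-definite; reduce −f:
−f: translate: b→-8 (≡32 mod 40), so (20,32,18)→(20,-8,6)
−f: flip: (20,-8,6)→(6,8,20)
−f: translate: b→-4 (≡8 mod 12), so (6,8,20)→(6,-4,18)
−f: reduced (well bottom): (6,-4,18) with a≤c, −a<b≤a
flip sign back: reduced form of f is (-6,4,-18)
g is negative-definite; reduce −g:
−g: translate: b→-8 (≡192 mod 40), so (20,192,466)→(20,-8,6)
−g: flip: (20,-8,6)→(6,8,20)
−g: translate: b→-4 (≡8 mod 12), so (6,8,20)→(6,-4,18)
−g: reduced (well bottom): (6,-4,18) with a≤c, −a<b≤a
flip sign back: reduced form of g is (-6,4,-18)
reduced forms (-6, 4, -18) vs (-6, 4, -18) ⇒ equivalent

yes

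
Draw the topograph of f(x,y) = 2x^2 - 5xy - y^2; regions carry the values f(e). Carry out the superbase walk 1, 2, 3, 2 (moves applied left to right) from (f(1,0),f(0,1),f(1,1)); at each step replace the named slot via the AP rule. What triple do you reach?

start (2,-1,-4) = (f(1,0),f(0,1),f(1,1))
replace slot 1: 2·((-1)+(-4)) − 2 = -12 → (-12,-1,-4)
replace slot 2: 2·((-12)+(-4)) − (-1) = -31 → (-12,-31,-4)
replace slot 3: 2·((-12)+(-31)) − (-4) = -82 → (-12,-31,-82)
replace slot 2: 2·((-12)+(-82)) − (-31) = -157 → (-12,-157,-82)

-12,-157,-82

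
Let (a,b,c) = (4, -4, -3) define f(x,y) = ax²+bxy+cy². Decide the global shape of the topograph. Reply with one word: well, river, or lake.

D = b²−4ac = (-4)² − 4·4·(-3) = 64
D = 8² is a perfect square ⇒ form factors over ℤ ⇒ lakes

lake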